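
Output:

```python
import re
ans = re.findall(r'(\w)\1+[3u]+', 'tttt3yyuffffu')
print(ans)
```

After group 1 captures some text, `\1` only succeeds where that same text appears again.
`findall` collects group 1 from each match (3 total).

['t', 'y', 'f']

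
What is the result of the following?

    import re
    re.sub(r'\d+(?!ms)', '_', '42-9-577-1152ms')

`(?!…)`/`(?<!…)` only lets a position through if the neighbouring text does NOT match; no characters are consumed.
Matches: at [0:2] → '42'; at [3:4] → '9'; at [5:8] → '577'; at [9:12] → '115'.
Every occurrence is swapped for '_'.

'_-_-_-_2ms'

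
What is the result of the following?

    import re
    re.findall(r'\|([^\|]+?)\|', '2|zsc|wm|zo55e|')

`findall` collects group 1 from each match (2 total).

['zsc', 'zo55e']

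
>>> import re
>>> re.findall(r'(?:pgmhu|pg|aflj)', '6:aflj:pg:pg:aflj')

Matches: at [2:6] → 'aflj'; at [7:9] → 'pg'; at [10:12] → 'pg'; at [13:17] → 'aflj'.
No capturing groups, so `findall` returns the 4 full match strings.

['aflj', 'pg', 'pg', 'aflj']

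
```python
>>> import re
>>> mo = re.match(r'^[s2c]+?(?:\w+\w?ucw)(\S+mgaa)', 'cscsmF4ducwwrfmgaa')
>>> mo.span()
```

With `match`, the pattern is implicitly anchored at the beginning.
The match spans [0:18] → 'cscsmF4ducwwrfmgaa'.

(0, 18)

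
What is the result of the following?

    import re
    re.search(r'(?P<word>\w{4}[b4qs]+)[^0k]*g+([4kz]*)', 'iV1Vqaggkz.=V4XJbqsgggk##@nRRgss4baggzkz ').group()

'iV1Vqaggkz'

The pattern matches exactly 4 of a word character, then one or more of one of [b4qs] (captured as 'word'); then zero or more of any character except [0k], then one or more of a literal 'g'; then zero or more of one of [4kz] (captured).
Unlike `match`, `search` isn't anchored — it looks for the pattern anywhere in the string.
The match spans [0:10] → 'iV1Vqaggkz'.
Captured: group 1 = 'iV1Vq', group 2 = 'kz'.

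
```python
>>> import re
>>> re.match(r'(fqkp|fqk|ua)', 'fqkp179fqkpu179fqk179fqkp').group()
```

'fqkp'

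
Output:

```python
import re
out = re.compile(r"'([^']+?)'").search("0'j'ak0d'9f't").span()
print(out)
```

The match spans [1:4] → "'j'".

(1, 4)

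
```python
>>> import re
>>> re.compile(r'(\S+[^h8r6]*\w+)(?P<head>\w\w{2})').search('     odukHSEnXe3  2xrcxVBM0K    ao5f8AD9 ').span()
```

This matches one or more of a non-whitespace character, then zero or more of any character except [h8r6], then one or more of a word character (captured); then a word character, then exactly 2 of a word character (captured as 'head').
`re.search` scans for the first position where the pattern succeeds.
The match spans [5:28] → 'odukHSEnXe3  2xrcxVBM0K'.
Captured: group 1 = 'odukHSEnXe3  2xrcxVB', group 2 = 'M0K'.

(5, 28)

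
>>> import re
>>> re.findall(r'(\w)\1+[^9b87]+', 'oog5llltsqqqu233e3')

['o']

`\1` is not a pattern — it's the concrete string captured by group 1, re-applied verbatim.
Matches: at [0:18] match 'oog5llltsqqqu233e3', group 1 = 'o'.
`findall` collects group 1 from the one match (1 total).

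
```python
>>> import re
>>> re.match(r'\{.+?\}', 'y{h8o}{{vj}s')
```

None

With `match`, the pattern is implicitly anchored at the beginning.
Here the pattern fails at index 0, so the call returns None.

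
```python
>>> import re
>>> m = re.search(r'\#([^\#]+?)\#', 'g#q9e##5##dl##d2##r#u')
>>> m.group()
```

The match spans [1:6] → '#q9e#'.

'#q9e#'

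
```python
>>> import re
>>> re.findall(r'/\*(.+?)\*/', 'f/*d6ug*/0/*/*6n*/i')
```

['d6ug', '/*6n']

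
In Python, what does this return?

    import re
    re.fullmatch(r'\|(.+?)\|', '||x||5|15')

For `fullmatch`, every character of the input must be accounted for by the pattern.
Here there's no way to consume every character, so the call returns None.

None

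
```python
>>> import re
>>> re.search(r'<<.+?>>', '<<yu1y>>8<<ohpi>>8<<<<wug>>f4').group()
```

'<<yu1y>>'

The match spans [0:8] → '<<yu1y>>'.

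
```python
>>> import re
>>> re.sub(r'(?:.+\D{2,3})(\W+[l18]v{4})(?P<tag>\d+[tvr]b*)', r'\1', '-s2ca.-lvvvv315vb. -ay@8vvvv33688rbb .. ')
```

The pattern matches one or more of any character, then 2 to 3 of a non-digit (non-capturing group); then one or more of a non-word character, then one of [l18], then exactly 4 of the literal 'v' (captured); then one or more of a digit, then one of [tvr], then zero or more of a literal 'b' (captured as 'tag').
Matches: at [0:36] → '-s2ca.-lvvvv315vb. -ay@8vvvv33688rbb'.
Each match is replaced using the text its own group 1 captured.

'@8vvvv .. '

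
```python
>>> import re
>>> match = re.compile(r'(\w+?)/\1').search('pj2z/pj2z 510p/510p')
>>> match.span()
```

(0, 9)

`\1` is not a pattern — it's the concrete string captured by group 1, re-applied verbatim.
The match spans [0:9] → 'pj2z/pj2z'.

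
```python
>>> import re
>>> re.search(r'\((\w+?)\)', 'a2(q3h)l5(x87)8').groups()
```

Unlike `match`, `search` isn't anchored — it looks for the pattern anywhere in the string.
The match spans [2:7] → '(q3h)'.
Captured: group 1 = 'q3h'.

('q3h',)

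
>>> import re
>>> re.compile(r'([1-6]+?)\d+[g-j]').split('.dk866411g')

`re.split` interleaves the captured-group text with the surrounding fragments.

['.dk8', '6', '']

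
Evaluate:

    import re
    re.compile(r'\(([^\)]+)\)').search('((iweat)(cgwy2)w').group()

'((iweat)'

The match spans [0:8] → '((iweat)'.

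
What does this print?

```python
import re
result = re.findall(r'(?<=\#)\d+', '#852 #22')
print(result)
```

The positive lookaround only admits positions where the adjacent text matches; those characters stay outside the span.
No capturing groups, so `findall` returns the 2 full match strings.

['852', '22']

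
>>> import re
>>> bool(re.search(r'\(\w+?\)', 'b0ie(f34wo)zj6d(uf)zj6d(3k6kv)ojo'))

True

`search` walks the string left to right and returns the first match it finds.
The match spans [4:11] → '(f34wo)'.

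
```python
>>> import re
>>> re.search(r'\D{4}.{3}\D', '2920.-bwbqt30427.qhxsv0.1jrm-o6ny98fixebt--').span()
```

(16, 24)

Pattern: exactly 4 of a non-digit; then exactly 3 of any character, then a non-digit.
`re.search` tries every starting position until one works.
The match spans [16:24] → '.qhxsv0.'.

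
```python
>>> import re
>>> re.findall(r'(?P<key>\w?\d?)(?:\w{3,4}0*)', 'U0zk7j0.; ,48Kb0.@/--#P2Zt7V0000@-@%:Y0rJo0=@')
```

The pattern matches optionally a word character, then optionally a digit (captured as 'key'); then 3 to 4 of a word character, then zero or more of a literal '0' (non-capturing group).
Matches: at [0:7] match 'U0zk7j0', group 1 = 'U0'; at [11:16] match '48Kb0', group 1 = '48'; at [22:32] match 'P2Zt7V0000', group 1 = 'P2'; at [37:43] match 'Y0rJo0', group 1 = 'Y0'.
One capturing group, so `findall` returns just the captured substring from each match — 4 in all.

['U0', '48', 'P2', 'Y0']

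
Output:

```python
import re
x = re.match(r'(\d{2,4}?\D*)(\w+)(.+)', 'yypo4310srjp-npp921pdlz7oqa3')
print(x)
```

`re.match` only tries the pattern at the start of the string.
Here the string doesn't start with a match, so the call returns None.

None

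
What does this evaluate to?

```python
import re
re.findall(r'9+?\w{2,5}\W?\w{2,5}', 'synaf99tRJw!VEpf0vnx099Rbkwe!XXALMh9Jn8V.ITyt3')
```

Pattern: one or more of the literal '9' (lazy), then 2 to 5 of a word character, then optionally a non-word character; then 2 to 5 of a word character.
A `+?`/`*?`/`{m,n}?` starts at its minimum and grows only as far as needed for what follows to match.
Walking the string: at [5:17] → '99tRJw!VEpf0'; at [21:28] → '99Rbkwe'; at [35:46] → '9Jn8V.ITyt3'.
Since nothing is captured, `findall` lists the 3 matched substrings directly.

['99tRJw!VEpf0', '99Rbkwe', '9Jn8V.ITyt3']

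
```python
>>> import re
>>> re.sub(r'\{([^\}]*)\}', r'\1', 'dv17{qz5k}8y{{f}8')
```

The replacement refers to a captured group, so each match is rewritten using its own captured text.

'dv17qz5k8y{f8'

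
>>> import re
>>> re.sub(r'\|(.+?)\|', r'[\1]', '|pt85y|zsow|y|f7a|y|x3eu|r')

'[pt85y]zsow[y]f7a[y]x3eu|r'

Because the quantifier is non-greedy, it stops expanding at the earliest point where the rest of the pattern can succeed.
Matches: at [0:7] → '|pt85y|'; at [11:14] → '|y|'; at [17:20] → '|y|'.
`\1` in the replacement pulls in group 1's text for each match.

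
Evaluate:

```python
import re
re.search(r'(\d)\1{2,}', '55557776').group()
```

'5555'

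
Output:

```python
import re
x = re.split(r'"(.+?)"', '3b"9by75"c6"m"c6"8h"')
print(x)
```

['3b', '9by75', 'c6', 'm', 'c6', '8h', '']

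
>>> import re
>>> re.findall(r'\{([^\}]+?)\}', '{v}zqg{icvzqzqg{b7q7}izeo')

['v', 'icvzqzqg{b7q7']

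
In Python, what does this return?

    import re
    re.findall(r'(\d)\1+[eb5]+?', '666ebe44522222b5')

['6', '4', '2']

`\1` is not a pattern — it's the concrete string captured by group 1, re-applied verbatim.
Because there's exactly one group, `findall` drops the full match and keeps group 1 from each hit.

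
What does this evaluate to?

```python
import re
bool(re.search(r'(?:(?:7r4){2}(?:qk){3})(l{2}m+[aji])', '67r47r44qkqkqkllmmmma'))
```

The pattern matches the literal '7r4' repeated 2 times, then the literal 'qk' repeated 3 times (non-capturing group); then exactly 2 of a literal 'l', then one or more of the literal 'm', then one of [aji] (captured).
`re.search` tries every starting position until one works.
Here the pattern never matches, so the call returns None, and `bool(None)` is False.

False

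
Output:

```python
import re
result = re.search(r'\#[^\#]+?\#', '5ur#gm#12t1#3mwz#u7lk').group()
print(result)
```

The match spans [3:7] → '#gm#'.

#gm#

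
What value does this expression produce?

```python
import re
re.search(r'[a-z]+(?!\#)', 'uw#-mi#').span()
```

The negative lookahead/lookbehind blocks any match where the forbidden context is present.
The match spans [0:1] → 'u'.

(0, 1)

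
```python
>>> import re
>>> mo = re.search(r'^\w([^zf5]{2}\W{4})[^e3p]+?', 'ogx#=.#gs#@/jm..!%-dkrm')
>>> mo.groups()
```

('gx#=.#',)

The pattern matches anchored at the start of the string; then a word character; then exactly 2 of any character except [zf5], then exactly 4 of a non-word character (captured); then one or more of any character except [e3p] (lazy).
The `?` after the quantifier makes it lazy — it takes as little as possible before letting the rest of the pattern try.
`re.search` scans for the first position where the pattern succeeds.
The match spans [0:8] → 'ogx#=.#g'.
Captured: group 1 = 'gx#=.#'.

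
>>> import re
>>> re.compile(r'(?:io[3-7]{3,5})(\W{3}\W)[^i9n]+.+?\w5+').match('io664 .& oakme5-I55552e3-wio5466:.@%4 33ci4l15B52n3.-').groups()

Pattern: the literal 'io', then 3 to 5 of a character in [3-7] (non-capturing group); then exactly 3 of a non-word character, then a non-word character (captured); then one or more of any character except [i9n], then one or more of any character (lazy); then a word character, then one or more of a literal '5'.
The `?` after the quantifier makes it lazy — it takes as little as possible before letting the rest of the pattern try.
`match` is anchored at position 0; if the pattern doesn't fit there, it returns None.
The match spans [0:29] → 'io664 .& oakme5-I55552e3-wio5'.
Captured: group 1 = ' .& '.

(' .& ',)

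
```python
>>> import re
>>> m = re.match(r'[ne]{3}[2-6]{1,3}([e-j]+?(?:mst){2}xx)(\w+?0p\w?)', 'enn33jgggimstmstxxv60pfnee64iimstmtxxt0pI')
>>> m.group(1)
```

'jgggimstmstxx'

The pattern matches exactly 3 of one of [ne], then 1 to 3 of a character in [2-6]; then one or more of a character in [e-j] (lazy), then the literal 'mst' repeated 2 times, then the literal 'xx' (captured); then one or more of a word character (lazy), then the literal '0p', then optionally a word character (captured).
`re.match` won't scan ahead — the pattern has to work from the very first character.
The match spans [0:23] → 'enn33jgggimstmstxxv60pf'.
Captured: group 1 = 'jgggimstmstxx', group 2 = 'v60pf'.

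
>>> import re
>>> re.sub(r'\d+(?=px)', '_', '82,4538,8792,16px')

'82,4538,8792,_px'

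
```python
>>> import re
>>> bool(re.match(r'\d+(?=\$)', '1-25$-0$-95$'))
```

The `(?=…)`/`(?<=…)` assertion just peeks at neighbouring text; it doesn't advance the match position.
`re.match` won't scan ahead — the pattern has to work from the very first character.
Here the pattern fails at index 0, so the call returns None, and `bool(None)` is False.

False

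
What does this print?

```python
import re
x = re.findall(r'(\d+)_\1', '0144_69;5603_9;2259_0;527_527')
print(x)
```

`\1` has to match the exact text group 1 already captured.
Walking the string: at [22:29] match '527_527', group 1 = '527'.
With a single group, `findall` returns only what that group captured — 1 item.

['527']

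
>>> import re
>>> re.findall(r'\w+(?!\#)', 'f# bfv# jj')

['bf', 'jj']

`(?!…)`/`(?<!…)` only lets a position through if the neighbouring text does NOT match; no characters are consumed.
No capturing groups, so `findall` returns the 2 full match strings.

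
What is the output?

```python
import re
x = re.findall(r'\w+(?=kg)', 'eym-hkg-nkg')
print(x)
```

['h', 'n']

The `(?=…)`/`(?<=…)` assertion just peeks at neighbouring text; it doesn't advance the match position.
Walking the string: at [4:5] → 'h'; at [8:9] → 'n'.
No capturing groups, so `findall` returns the 2 full match strings.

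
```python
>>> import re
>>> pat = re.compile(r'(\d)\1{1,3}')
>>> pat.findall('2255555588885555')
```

A backreference is literal: `\1` must see the identical characters the first group matched.
Matches: at [0:2] match '22', group 1 = '2'; at [2:6] match '5555', group 1 = '5'; at [6:8] match '55', group 1 = '5'; at [8:12] match '8888', group 1 = '8'; at [12:16] match '5555', group 1 = '5'.
`findall` collects group 1 from each match (5 total).

['2', '5', '5', '8', '5']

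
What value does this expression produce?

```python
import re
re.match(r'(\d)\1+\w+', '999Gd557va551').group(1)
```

`\1` has to match the exact text group 1 already captured.
`re.match` won't scan ahead — the pattern has to work from the very first character.
The match spans [0:13] → '999Gd557va551'.
Captured: group 1 = '9'.

'9'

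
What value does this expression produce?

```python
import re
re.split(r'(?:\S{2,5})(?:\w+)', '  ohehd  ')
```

This matches 2 to 5 of a non-whitespace character (non-capturing group); then one or more of a word character (non-capturing group).
Each match becomes a cut point; 2 segments remain.

['  ', '  ']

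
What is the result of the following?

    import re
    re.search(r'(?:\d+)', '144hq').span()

(0, 3)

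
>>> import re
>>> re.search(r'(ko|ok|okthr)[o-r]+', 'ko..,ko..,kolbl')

Unlike `match`, `search` isn't anchored — it looks for the pattern anywhere in the string.
Here no position works, so the call returns None.

None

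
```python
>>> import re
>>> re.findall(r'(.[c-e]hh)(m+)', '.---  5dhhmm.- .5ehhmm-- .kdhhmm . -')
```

[('5dhh', 'mm'), ('5ehh', 'mm'), ('kdhh', 'mm')]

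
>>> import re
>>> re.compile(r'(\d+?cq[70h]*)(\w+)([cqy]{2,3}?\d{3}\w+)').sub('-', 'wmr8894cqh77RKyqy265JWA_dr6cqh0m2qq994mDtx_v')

'wmr-'

Every occurrence is swapped for '-'.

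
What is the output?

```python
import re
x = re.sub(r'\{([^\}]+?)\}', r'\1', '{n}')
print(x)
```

n

Each match is replaced using the text its own group 1 captured.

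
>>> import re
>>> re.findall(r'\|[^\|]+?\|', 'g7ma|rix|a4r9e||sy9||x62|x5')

['|rix|', '|sy9|', '|x62|']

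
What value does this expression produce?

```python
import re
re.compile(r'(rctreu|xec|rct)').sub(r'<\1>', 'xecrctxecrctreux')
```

The regex engine tests alternatives in the order written; an earlier branch that matches wins even if a later one would match more.
Matches: at [0:3] → 'xec'; at [3:6] → 'rct'; at [6:9] → 'xec'; at [9:15] → 'rctreu'.
The replacement refers to a captured group, so each match is rewritten using its own captured text.

'<xec><rct><xec><rctreu>x'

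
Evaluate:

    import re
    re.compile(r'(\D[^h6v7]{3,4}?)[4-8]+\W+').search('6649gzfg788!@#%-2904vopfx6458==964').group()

'gzfg788!@#%-'

This matches a non-digit, then 3 to 4 of any character except [h6v7] (lazy) (captured); then one or more of a character in [4-8]; then one or more of a non-word character.
`search` walks the string left to right and returns the first match it finds.
The match spans [4:16] → 'gzfg788!@#%-'.
Captured: group 1 = 'gzfg'.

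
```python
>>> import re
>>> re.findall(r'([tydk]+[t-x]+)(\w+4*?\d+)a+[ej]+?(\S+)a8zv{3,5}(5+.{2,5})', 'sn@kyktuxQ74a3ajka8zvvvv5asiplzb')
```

4 groups means the one result is a tuple of 4 captured strings — 1 here.

[('kyktux', 'Q74a3', 'k', '5asipl')]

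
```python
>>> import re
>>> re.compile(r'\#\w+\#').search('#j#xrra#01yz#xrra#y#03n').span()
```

`search` walks the string left to right and returns the first match it finds.
The match spans [0:3] → '#j#'.

(0, 3)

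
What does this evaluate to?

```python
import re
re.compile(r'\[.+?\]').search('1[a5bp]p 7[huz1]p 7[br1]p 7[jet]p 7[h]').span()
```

(1, 7)

The match spans [1:7] → '[a5bp]'.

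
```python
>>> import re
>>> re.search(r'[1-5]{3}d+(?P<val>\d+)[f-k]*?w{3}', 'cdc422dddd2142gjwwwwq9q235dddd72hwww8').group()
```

The pattern matches exactly 3 of a character in [1-5], then one or more of the literal 'd'; then one or more of a digit (captured as 'val'); then zero or more of a character in [f-k] (lazy), then exactly 3 of the literal 'w'.
`re.search` scans for the first position where the pattern succeeds.
The match spans [3:19] → '422dddd2142gjwww'.
Captured: group 1 = '2142'.

'422dddd2142gjwww'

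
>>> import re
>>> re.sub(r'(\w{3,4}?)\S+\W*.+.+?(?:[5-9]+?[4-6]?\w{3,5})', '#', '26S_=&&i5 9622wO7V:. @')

Pattern: 3 to 4 of a word character (lazy) (captured); then one or more of a non-whitespace character, then zero or more of a non-word character; then one or more of any character, then one or more of any character (lazy); then one or more of a character in [5-9] (lazy), then optionally a character in [4-6], then 3 to 5 of a word character (non-capturing group).
Matches: at [0:17] → '26S_=&&i5 9622wO7'.
`sub` substitutes '#' at each match site.

'#V:. @'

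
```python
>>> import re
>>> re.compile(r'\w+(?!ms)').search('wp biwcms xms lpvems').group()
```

Because the assertion is negative and zero-width, positions next to the forbidden text are skipped.
`re.search` tries every starting position until one works.
The match spans [0:2] → 'wp'.

'wp'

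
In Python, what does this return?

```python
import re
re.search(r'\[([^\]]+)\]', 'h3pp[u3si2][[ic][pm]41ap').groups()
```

('u3si2',)

Unlike `match`, `search` isn't anchored — it looks for the pattern anywhere in the string.
The match spans [4:11] → '[u3si2]'.
Captured: group 1 = 'u3si2'.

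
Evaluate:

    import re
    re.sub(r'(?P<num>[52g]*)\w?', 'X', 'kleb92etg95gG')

'XXXXXXXXXX'

Pattern: zero or more of one of [52g] (captured as 'num'); then optionally a word character.
Matches: at [0:1] → 'k'; at [1:2] → 'l'; at [2:3] → 'e'; at [3:4] → 'b'; at [4:5] → '9'; ….
`sub` substitutes 'X' at each match site.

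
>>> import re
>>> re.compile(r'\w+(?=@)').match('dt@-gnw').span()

Because the assertion is zero-width, the text it checks is not consumed and won't appear in the result.
`match` is anchored at position 0; if the pattern doesn't fit there, it returns None.
The match spans [0:2] → 'dt'.

(0, 2)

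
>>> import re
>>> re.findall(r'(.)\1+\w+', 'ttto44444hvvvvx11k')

`\1` has to match the exact text group 1 already captured.
With a single group, `findall` returns only what that group captured — 1 item.

['t']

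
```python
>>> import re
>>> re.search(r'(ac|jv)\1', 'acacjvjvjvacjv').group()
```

The backreference `\1` re-matches whatever the first group consumed, character for character.
The match spans [0:4] → 'acac'.

'acac'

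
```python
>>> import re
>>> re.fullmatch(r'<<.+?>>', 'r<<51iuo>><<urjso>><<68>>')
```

`re.fullmatch` requires the pattern to consume the entire string.
Here the pattern can't cover the whole string, so the call returns None.

None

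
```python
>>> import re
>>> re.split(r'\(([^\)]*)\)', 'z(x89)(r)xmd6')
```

['z', 'x89', '', 'r', 'xmd6']

Because the pattern has a capturing group, `split` also inserts each captured text between the pieces.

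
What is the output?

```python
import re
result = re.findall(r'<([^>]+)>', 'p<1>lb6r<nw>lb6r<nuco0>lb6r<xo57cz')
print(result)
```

Walking the string: at [1:4] match '<1>', group 1 = '1'; at [8:12] match '<nw>', group 1 = 'nw'; at [16:23] match '<nuco0>', group 1 = 'nuco0'.
With a single group, `findall` returns only what that group captured — 3 items.

['1', 'nw', 'nuco0']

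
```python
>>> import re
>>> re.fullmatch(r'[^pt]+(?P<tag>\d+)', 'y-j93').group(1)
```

Pattern: one or more of any character except [pt]; then one or more of a digit (captured as 'tag').
For `fullmatch`, every character of the input must be accounted for by the pattern.
The match spans [0:5] → 'y-j93'.
Captured: group 1 = '3'.

'3'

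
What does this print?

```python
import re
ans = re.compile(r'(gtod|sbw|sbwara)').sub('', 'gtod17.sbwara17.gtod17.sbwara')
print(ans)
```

17.ara17.17.ara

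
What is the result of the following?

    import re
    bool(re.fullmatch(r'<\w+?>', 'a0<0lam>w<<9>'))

`re.fullmatch` requires the pattern to consume the entire string.
Here the pattern can't cover the whole string, so the call returns None, and `bool(None)` is False.

False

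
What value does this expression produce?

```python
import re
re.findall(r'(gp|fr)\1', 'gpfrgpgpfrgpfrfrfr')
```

['gp', 'fr']

The backreference `\1` re-matches whatever the first group consumed, character for character.
Walking the string: at [4:8] match 'gpgp', group 1 = 'gp'; at [12:16] match 'frfr', group 1 = 'fr'.
One capturing group, so `findall` returns just the captured substring from each match — 2 in all.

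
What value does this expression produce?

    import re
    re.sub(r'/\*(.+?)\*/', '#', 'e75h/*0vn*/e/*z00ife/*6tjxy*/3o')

Lazy quantifiers expand one character at a time until the remainder of the pattern can match.
Matches: at [4:11] → '/*0vn*/'; at [12:29] → '/*z00ife/*6tjxy*/'.
`sub` substitutes '#' at each match site.

'e75h#e#3o'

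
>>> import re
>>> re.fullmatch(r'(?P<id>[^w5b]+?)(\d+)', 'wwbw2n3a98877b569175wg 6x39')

None

Pattern: one or more of any character except [w5b] (lazy) (captured as 'id'); then one or more of a digit (captured).
`fullmatch` succeeds only if the pattern covers the string from start to end.
Here the string isn't matched end-to-end, so the call returns None.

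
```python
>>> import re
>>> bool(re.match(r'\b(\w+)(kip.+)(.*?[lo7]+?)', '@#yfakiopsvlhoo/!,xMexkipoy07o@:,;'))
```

False

This matches a word boundary (`\b`, zero-width); then one or more of a word character (captured); then the literal 'kip', then one or more of any character (captured); then zero or more of any character (lazy), then one or more of one of [lo7] (lazy) (captured).
`match` is anchored at position 0; if the pattern doesn't fit there, it returns None.
Here the string doesn't start with a match, so the call returns None, and `bool(None)` is False.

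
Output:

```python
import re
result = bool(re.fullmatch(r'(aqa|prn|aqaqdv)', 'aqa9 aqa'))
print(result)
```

`re.fullmatch` is like wrapping the pattern in `^…$` (in single-line mode).
Here there's no way to consume every character, so the call returns None, and `bool(None)` is False.

False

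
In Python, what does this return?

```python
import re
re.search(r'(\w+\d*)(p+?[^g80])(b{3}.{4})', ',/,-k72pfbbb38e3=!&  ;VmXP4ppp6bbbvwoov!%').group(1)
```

'k72'

The match spans [4:16] → 'k72pfbbb38e3'.
Captured: group 1 = 'k72', group 2 = 'pf', group 3 = 'bbb38e3'.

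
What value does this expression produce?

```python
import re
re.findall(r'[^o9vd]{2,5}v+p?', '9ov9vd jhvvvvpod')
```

[' jhvvvvp']

`findall` yields the raw match text (1 of them) because the pattern has no groups.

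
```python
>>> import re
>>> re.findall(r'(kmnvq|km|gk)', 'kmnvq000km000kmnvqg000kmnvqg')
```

['kmnvq', 'km', 'kmnvq', 'kmnvq']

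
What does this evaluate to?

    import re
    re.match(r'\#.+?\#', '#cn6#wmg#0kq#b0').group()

'#cn6#'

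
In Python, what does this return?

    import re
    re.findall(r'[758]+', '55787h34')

['55787']

The pattern matches one or more of one of [758].
Scanning left to right: at [0:5] → '55787'.
Since nothing is captured, `findall` lists the 1 matched substring directly.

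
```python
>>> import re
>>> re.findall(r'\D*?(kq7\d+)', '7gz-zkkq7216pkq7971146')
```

One capturing group, so `findall` returns just the captured substring from each match — 2 in all.

['kq7216', 'kq7971146']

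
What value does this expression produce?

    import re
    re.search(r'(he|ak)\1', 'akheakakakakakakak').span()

(4, 8)

The backreference `\1` re-matches whatever the first group consumed, character for character.
The match spans [4:8] → 'akak'.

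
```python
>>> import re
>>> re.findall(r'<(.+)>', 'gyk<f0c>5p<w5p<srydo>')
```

['f0c>5p<w5p<srydo']

Because there's exactly one group, `findall` drops the full match and keeps group 1 from the one hit.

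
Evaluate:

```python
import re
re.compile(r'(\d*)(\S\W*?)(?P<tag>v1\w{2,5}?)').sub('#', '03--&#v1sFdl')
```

'#dl'

The pattern matches zero or more of a digit (captured); then a non-whitespace character, then zero or more of a non-word character (lazy) (captured); then the literal 'v1', then 2 to 5 of a word character (lazy) (captured as 'tag').
Matches: at [0:10] → '03--&#v1sF'.
Each match is replaced by '#'.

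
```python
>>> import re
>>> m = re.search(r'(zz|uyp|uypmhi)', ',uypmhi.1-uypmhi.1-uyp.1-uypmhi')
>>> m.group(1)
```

'uyp'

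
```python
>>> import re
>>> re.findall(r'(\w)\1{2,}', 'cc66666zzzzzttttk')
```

['6', 'z', 't']

The backreference `\1` re-matches whatever the first group consumed, character for character.
Matches: at [2:7] match '66666', group 1 = '6'; at [7:12] match 'zzzzz', group 1 = 'z'; at [12:16] match 'tttt', group 1 = 't'.
Because there's exactly one group, `findall` drops the full match and keeps group 1 from each hit.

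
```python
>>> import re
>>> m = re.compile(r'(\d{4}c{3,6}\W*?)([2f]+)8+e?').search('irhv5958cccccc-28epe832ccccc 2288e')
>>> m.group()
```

'5958cccccc-28e'

Pattern: exactly 4 of a digit, then 3 to 6 of the literal 'c', then zero or more of a non-word character (lazy) (captured); then one or more of one of [2f] (captured); then one or more of a literal '8', then optionally the literal 'e'.
`re.search` tries every starting position until one works.
The match spans [4:18] → '5958cccccc-28e'.
Captured: group 1 = '5958cccccc-', group 2 = '2'.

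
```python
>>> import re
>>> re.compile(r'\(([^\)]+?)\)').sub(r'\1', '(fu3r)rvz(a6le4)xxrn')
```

'fu3rrvza6le4xxrn'

Matches: at [0:6] → '(fu3r)'; at [9:16] → '(a6le4)'.
`\1` in the replacement pulls in group 1's text for each match.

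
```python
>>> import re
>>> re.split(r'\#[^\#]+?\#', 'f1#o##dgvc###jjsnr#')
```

['f1', '', '#', '']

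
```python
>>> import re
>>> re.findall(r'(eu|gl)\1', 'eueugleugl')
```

`\1` is not a pattern — it's the concrete string captured by group 1, re-applied verbatim.
Matches: at [0:4] match 'eueu', group 1 = 'eu'.
`findall` collects group 1 from the one match (1 total).

['eu']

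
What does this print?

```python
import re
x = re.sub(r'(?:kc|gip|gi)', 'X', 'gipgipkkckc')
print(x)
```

XXkXX

Branches in `(...|...)` are attempted left-to-right; the first branch that allows the whole pattern to succeed is taken.
Matches: at [0:3] → 'gip'; at [3:6] → 'gip'; at [7:9] → 'kc'; at [9:11] → 'kc'.
Each match is replaced by 'X'.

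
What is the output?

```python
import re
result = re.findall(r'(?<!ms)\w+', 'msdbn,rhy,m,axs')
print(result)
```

['msdbn', 'rhy', 'm', 'axs']

Because the assertion is negative and zero-width, positions next to the forbidden text are skipped.
Scanning left to right: at [0:5] → 'msdbn'; at [6:9] → 'rhy'; at [10:11] → 'm'; at [12:15] → 'axs'.
Since nothing is captured, `findall` lists the 4 matched substrings directly.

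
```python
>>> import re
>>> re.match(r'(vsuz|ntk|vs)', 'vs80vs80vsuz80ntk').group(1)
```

'vs'

`re.match` won't scan ahead — the pattern has to work from the very first character.
The match spans [0:2] → 'vs'.
Captured: group 1 = 'vs'.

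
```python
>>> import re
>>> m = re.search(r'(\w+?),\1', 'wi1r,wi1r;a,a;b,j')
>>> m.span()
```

(0, 9)

After group 1 captures some text, `\1` only succeeds where that same text appears again.
`search` walks the string left to right and returns the first match it finds.
The match spans [0:9] → 'wi1r,wi1r'.
Captured: group 1 = 'wi1r'.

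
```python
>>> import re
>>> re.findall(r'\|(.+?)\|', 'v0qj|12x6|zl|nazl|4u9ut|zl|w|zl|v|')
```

['12x6', 'nazl', 'zl', 'zl']

Because the quantifier is non-greedy, it stops expanding at the earliest point where the rest of the pattern can succeed.
Walking the string: at [4:10] match '|12x6|', group 1 = '12x6'; at [12:18] match '|nazl|', group 1 = 'nazl'; at [23:27] match '|zl|', group 1 = 'zl'; at [28:32] match '|zl|', group 1 = 'zl'.
One capturing group, so `findall` returns just the captured substring from each match — 4 in all.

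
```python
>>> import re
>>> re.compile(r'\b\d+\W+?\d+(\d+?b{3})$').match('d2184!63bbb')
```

This matches a word boundary (`\b`, zero-width); then one or more of a digit; then one or more of a non-word character (lazy); then one or more of a digit; then one or more of a digit (lazy), then exactly 3 of the literal 'b' (captured); then anchored at the end.
With `match`, the pattern is implicitly anchored at the beginning.
Here the string doesn't start with a match, so the call returns None.

None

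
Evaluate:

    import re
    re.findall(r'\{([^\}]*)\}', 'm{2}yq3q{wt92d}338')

['2', 'wt92d']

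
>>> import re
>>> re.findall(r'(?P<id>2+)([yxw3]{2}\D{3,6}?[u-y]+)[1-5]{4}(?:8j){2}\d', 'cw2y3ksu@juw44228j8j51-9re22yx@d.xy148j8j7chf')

The pattern matches one or more of a literal '2' (captured as 'id'); then exactly 2 of one of [yxw3], then 3 to 6 of a non-digit (lazy), then one or more of a character in [u-y] (captured); then exactly 4 of a character in [1-5], then the literal '8j' repeated 2 times, then a digit.
Scanning left to right: at [2:21] match '2y3ksu@juw44228j8j5', groups = ('2', 'y3ksu@juw').
With 2 capturing groups, `findall` returns a 2-tuple per match.

[('2', 'y3ksu@juw')]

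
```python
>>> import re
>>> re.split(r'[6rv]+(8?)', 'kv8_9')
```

This matches one or more of one of [6rv]; then optionally a literal '8' (captured).
Matches to split on: at [1:3] → 'v8'.
With a capturing group present, the delimiter's captured portion is kept in the result list.

['k', '8', '_9']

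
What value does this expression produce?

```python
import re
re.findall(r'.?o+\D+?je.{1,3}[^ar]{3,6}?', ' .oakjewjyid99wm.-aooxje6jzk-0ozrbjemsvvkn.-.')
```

['.oakjewjyid9', 'aooxje6jzk-0', 'ozrbjemsvvkn']

This matches optionally any character, then one or more of a literal 'o', then one or more of a non-digit (lazy); then the literal 'je', then 1 to 3 of any character, then 3 to 6 of any character except [ar] (lazy).
Matches: at [1:13] → '.oakjewjyid9'; at [18:30] → 'aooxje6jzk-0'; at [30:42] → 'ozrbjemsvvkn'.
Since nothing is captured, `findall` lists the 3 matched substrings directly.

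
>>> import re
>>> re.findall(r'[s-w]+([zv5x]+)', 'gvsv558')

The pattern matches one or more of a character in [s-w]; then one or more of one of [zv5x] (captured).
Scanning left to right: at [1:6] match 'vsv55', group 1 = '55'.
One capturing group, so `findall` returns just the captured substring from the one match — 1 in all.

['55']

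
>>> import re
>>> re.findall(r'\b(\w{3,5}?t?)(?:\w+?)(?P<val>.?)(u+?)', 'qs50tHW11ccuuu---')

This matches a word boundary (`\b`, zero-width); then 3 to 5 of a word character (lazy), then optionally the literal 't' (captured); then one or more of a word character (lazy) (non-capturing group); then optionally any character (captured as 'val'); then one or more of a literal 'u' (lazy) (captured).
Matches: at [0:12] match 'qs50tHW11ccu', groups = ('qs5', 'c', 'u').
`findall` packs the 3 group values into a tuple for every match.

[('qs5', 'c', 'u')]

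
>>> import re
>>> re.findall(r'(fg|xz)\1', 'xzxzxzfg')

['xz']

A backreference is literal: `\1` must see the identical characters the first group matched.
Matches: at [0:4] match 'xzxz', group 1 = 'xz'.
One capturing group, so `findall` returns just the captured substring from the one match — 1 in all.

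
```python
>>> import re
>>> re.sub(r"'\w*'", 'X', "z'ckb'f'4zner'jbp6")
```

Matches: at [1:6] → "'ckb'"; at [7:14] → "'4zner'".
`sub` substitutes 'X' at each match site.

'zXfXjbp6'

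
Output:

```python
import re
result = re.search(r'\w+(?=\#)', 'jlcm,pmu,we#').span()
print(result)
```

Because the assertion is zero-width, the text it checks is not consumed and won't appear in the result.
The match spans [9:11] → 'we'.

(9, 11)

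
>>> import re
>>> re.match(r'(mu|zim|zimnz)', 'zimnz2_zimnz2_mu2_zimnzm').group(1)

'zim'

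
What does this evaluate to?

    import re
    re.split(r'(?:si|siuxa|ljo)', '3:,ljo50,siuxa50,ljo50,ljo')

['3:,', '50,', 'uxa50,', '50,', '']

Alternation tries branches left to right and keeps the first one that lets the overall match succeed at that position.
Matches to split on: at [3:6] → 'ljo'; at [9:11] → 'si'; at [17:20] → 'ljo'; at [23:26] → 'ljo'.
Splitting on the pattern gives 5 pieces.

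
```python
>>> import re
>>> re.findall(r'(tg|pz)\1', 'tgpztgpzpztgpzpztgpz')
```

['pz', 'pz']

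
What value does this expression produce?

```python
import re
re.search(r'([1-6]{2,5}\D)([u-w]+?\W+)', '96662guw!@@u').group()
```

'6662guw!@@'

The pattern matches 2 to 5 of a character in [1-6], then a non-digit (captured); then one or more of a character in [u-w] (lazy), then one or more of a non-word character (captured).
`re.search` scans for the first position where the pattern succeeds.
The match spans [1:11] → '6662guw!@@'.
Captured: group 1 = '6662g', group 2 = 'uw!@@'.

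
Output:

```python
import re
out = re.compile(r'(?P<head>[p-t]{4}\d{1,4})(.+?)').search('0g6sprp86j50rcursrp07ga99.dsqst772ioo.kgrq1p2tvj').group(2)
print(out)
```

j

This matches exactly 4 of a character in [p-t], then 1 to 4 of a digit (captured as 'head'); then one or more of any character (lazy) (captured).
With the lazy modifier that quantifier settles for the fewest repetitions that let the rest of the pattern succeed (the atoms after it are unaffected and can still be greedy).
`re.search` scans for the first position where the pattern succeeds.
The match spans [3:10] → 'sprp86j'.
Captured: group 1 = 'sprp86', group 2 = 'j'.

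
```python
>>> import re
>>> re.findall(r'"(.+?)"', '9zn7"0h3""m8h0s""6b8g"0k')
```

['0h3', 'm8h0s', '6b8g']

A non-greedy quantifier consumes as few characters as it can — just enough that the remainder of the pattern still matches from where it stops; whatever follows it matches normally.
With a single group, `findall` returns only what that group captured — 3 items.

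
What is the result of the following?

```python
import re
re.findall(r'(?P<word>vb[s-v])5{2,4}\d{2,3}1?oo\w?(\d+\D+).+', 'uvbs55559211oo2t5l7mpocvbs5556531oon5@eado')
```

This matches the literal 'vb', then a character in [s-v] (captured as 'word'); then 2 to 4 of the literal '5', then 2 to 3 of a digit, then optionally a literal '1'; then the literal 'oo', then optionally a word character; then one or more of a digit, then one or more of a non-digit (captured); then one or more of any character.
Multiple groups make `findall` return tuples — one 2-tuple for the one match.

[('vbs', '2t')]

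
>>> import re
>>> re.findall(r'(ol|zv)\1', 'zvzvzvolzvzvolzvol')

['zv', 'zv']

After group 1 captures some text, `\1` only succeeds where that same text appears again.
Walking the string: at [0:4] match 'zvzv', group 1 = 'zv'; at [8:12] match 'zvzv', group 1 = 'zv'.
Because there's exactly one group, `findall` drops the full match and keeps group 1 from each hit.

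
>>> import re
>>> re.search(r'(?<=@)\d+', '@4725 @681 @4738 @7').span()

(1, 5)

Because the assertion is zero-width, the text it checks is not consumed and won't appear in the result.
The match spans [1:5] → '4725'.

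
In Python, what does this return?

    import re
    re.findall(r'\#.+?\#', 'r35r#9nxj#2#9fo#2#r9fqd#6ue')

['#9nxj#', '#9fo#', '#r9fqd#']

Matches: at [4:10] → '#9nxj#'; at [11:16] → '#9fo#'; at [17:24] → '#r9fqd#'.
Since nothing is captured, `findall` lists the 3 matched substrings directly.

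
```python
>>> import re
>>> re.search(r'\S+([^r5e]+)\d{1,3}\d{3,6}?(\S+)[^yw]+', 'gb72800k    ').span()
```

(0, 12)

The pattern matches one or more of a non-whitespace character; then one or more of any character except [r5e] (captured); then 1 to 3 of a digit, then 3 to 6 of a digit (lazy); then one or more of a non-whitespace character (captured); then one or more of any character except [yw].
`re.search` scans for the first position where the pattern succeeds.
The match spans [0:12] → 'gb72800k    '.
Captured: group 1 = '7', group 2 = 'k'.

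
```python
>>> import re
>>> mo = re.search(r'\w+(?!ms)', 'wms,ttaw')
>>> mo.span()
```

(0, 3)

The negative lookahead/lookbehind blocks any match where the forbidden context is present.
The match spans [0:3] → 'wms'.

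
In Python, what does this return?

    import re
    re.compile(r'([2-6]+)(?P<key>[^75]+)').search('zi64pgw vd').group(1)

The pattern matches one or more of a character in [2-6] (captured); then one or more of any character except [75] (captured as 'key').
`re.search` tries every starting position until one works.
The match spans [2:10] → '64pgw vd'.
Captured: group 1 = '64', group 2 = 'pgw vd'.

'64'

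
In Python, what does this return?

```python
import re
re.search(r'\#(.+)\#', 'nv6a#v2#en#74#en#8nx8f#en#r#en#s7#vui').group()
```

'#v2#en#74#en#8nx8f#en#r#en#s7#'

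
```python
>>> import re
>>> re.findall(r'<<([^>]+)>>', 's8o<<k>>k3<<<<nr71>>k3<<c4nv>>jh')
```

Scanning left to right: at [3:8] match '<<k>>', group 1 = 'k'; at [10:20] match '<<<<nr71>>', group 1 = '<<nr71'; at [22:30] match '<<c4nv>>', group 1 = 'c4nv'.
`findall` collects group 1 from each match (3 total).

['k', '<<nr71', 'c4nv']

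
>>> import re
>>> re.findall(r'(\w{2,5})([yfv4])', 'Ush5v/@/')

[('Ush5', 'v')]

Pattern: 2 to 5 of a word character (captured); then one of [yfv4] (captured).
`findall` packs the 2 group values into a tuple for every match.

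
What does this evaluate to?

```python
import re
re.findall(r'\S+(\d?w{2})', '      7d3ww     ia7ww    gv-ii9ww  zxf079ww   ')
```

['ww', 'ww', 'ww', 'ww']

The pattern matches one or more of a non-whitespace character; then optionally a digit, then exactly 2 of the literal 'w' (captured).
Walking the string: at [6:11] match '7d3ww', group 1 = 'ww'; at [16:21] match 'ia7ww', group 1 = 'ww'; at [25:33] match 'gv-ii9ww', group 1 = 'ww'; at [35:43] match 'zxf079ww', group 1 = 'ww'.
`findall` collects group 1 from each match (4 total).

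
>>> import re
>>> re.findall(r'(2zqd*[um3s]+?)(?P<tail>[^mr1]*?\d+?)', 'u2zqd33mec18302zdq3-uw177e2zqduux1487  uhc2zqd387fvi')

This matches the literal '2zq', then zero or more of the literal 'd', then one or more of one of [um3s] (lazy) (captured); then zero or more of any character except [mr1] (lazy), then one or more of a digit (lazy) (captured as 'tail').
Because the quantifier is non-greedy, it stops expanding at the earliest point where the rest of the pattern can succeed.
Walking the string: at [1:7] match '2zqd33', groups = ('2zqd3', '3'); at [26:34] match '2zqduux1', groups = ('2zqdu', 'ux1'); at [42:48] match '2zqd38', groups = ('2zqd3', '8').
2 groups means each result is a tuple of 2 captured strings — 3 here.

[('2zqd3', '3'), ('2zqdu', 'ux1'), ('2zqd3', '8')]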